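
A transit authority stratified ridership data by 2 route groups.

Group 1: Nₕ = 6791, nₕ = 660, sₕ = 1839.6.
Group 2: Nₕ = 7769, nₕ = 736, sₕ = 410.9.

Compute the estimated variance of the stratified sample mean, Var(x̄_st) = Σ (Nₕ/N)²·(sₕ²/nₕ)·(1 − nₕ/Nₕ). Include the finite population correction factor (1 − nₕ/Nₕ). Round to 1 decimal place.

N = 14560; Wₕ = Nₕ/N.
group 1: (6791/14560)²·1839.6²/660·(1 − 660/6791) = 1007.0364
group 2: (7769/14560)²·410.9²/736·(1 − 736/7769) = 59.1259
Sum = 1066.1622 → 1066.2.

1066.2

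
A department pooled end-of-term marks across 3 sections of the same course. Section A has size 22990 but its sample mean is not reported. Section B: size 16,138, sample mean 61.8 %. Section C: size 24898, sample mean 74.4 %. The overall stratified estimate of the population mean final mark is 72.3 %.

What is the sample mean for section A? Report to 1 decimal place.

N = 22990 + 16138 + 24898 = 64026.
Overall total = μ·N = 72.3·64026 = 4629079.8.
Subtract the known strata: 16138·61.8 + 24898·74.4 = 2849739.6.
Remaining total for section A: 4629079.8 − 2849739.6 = 1779340.2.
Divide by its size: 1779340.2 / 22990 = 77.396... → 77.4.

77.4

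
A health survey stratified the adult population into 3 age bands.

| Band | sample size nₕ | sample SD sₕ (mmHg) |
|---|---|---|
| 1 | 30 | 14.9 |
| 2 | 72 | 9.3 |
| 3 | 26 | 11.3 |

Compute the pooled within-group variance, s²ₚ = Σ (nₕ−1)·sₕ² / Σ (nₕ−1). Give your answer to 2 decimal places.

Degrees of freedom: 29 + 71 + 25 = 125.
Σ(nₕ−1)sₕ² = 29·222.01 + 71·86.49 + 25·127.69 = 15771.33.
s²ₚ = 15771.33 / 125 = 126.1706... → 126.17.

126.17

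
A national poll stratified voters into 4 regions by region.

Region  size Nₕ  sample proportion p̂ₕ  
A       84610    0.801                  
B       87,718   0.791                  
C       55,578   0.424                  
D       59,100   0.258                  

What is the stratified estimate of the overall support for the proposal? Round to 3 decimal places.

N = 84610 + 87718 + 55578 + 59100 = 287006.
Overall proportion = Σ (Nₕ/N)·p̂ₕ.
Σ Nₕp̂ₕ = 67772.61 + 69384.938 + 23565.072 + 15247.8 = 175970.42.
175970.42 / 287006 = 0.61312... → 0.613.

0.613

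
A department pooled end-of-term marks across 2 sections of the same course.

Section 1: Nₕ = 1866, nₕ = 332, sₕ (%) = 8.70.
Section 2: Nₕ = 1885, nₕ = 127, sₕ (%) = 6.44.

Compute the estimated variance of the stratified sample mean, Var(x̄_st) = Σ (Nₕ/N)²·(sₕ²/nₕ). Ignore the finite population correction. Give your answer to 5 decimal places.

0.13889

N = 3751; Wₕ = Nₕ/N.
section 1: (1866/3751)²·8.70²/332 = 0.05641954
section 2: (1885/3751)²·6.44²/127 = 0.08247011
Sum = 0.13888966 → 0.13889.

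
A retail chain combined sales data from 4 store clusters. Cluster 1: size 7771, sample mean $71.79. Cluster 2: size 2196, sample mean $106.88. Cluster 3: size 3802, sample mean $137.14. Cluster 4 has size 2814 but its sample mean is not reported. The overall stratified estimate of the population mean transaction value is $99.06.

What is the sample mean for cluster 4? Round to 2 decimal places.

Σ Nₕx̄ₕ = N·μ, so 2814·x̄_4 = 16583·99.06 − (7771·71.79 + 2196·106.88 + 3802·137.14).
= 1642711.98 − 1313994.85 = 328717.13.
x̄_4 = 328717.13 / 2814 = 116.8149... → 116.81.

116.81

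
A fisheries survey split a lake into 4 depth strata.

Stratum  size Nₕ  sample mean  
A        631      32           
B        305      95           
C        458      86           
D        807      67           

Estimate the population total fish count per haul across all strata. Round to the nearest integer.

142624

A: 631·32 = 20192
B: 305·95 = 28975
C: 458·86 = 39388
D: 807·67 = 54069
τ̂ = Σ Nₕx̄ₕ = 142624.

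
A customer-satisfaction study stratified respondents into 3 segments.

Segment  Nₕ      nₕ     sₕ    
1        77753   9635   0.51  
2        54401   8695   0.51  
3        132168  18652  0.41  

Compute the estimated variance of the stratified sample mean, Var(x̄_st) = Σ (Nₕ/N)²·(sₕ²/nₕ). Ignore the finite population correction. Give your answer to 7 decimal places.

N = 264322; Wₕ = Nₕ/N.
segment 1: (77753/264322)²·0.51²/9635 = 0.0000023359
segment 2: (54401/264322)²·0.51²/8695 = 0.0000012671
segment 3: (132168/264322)²·0.41²/18652 = 0.0000022533
Sum = 0.0000058564 → 0.0000059.

0.0000059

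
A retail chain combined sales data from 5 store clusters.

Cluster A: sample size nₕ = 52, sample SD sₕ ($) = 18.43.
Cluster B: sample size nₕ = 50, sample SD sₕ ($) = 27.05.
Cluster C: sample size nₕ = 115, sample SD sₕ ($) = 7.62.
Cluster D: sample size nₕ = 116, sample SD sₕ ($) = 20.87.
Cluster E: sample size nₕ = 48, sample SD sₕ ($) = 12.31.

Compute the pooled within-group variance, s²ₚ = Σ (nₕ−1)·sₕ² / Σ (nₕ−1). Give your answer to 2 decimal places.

311.19

Degrees of freedom: 51 + 49 + 114 + 115 + 47 = 376.
Σ(nₕ−1)sₕ² = 51·339.6649 + 49·731.7025 + 114·58.0644 + 115·435.5569 + 47·151.5361 = 117006.9142.
s²ₚ = 117006.9142 / 376 = 311.1886... → 311.19.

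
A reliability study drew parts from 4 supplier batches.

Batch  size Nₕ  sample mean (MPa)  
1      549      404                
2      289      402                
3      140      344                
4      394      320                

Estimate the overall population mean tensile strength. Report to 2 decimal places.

373.33

N = 549 + 289 + 140 + 394 = 1372.
Weight each subgroup mean by Nₕ/N and sum.
Σ Nₕx̄ₕ = 549·404 + 289·402 + 140·344 + 394·320 = 221796 + 116178 + 48160 + 126080 = 512214.
Divide by N: 512214 / 1372 = 373.3338... → 373.33.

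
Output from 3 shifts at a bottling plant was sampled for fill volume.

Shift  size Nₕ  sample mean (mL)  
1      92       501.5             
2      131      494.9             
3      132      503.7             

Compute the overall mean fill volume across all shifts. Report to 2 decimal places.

499.88

N = 355; weights Wₕ = Nₕ/N = (0.2592, 0.3690, 0.3718).
x̄_st = Σ Wₕ·x̄ₕ = 0.2592·501.5 + 0.3690·494.9 + 0.3718·503.7 ≈ 499.8825...
→ 499.88.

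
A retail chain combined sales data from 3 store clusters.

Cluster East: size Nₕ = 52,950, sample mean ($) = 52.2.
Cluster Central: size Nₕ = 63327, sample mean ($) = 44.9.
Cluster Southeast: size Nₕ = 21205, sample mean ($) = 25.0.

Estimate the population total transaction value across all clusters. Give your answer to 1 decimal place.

6137497.3

East: 52950·52.2 = 2763990
Central: 63327·44.9 = 2843382.3
Southeast: 21205·25.0 = 530125
τ̂ = Σ Nₕx̄ₕ = 6137497.3.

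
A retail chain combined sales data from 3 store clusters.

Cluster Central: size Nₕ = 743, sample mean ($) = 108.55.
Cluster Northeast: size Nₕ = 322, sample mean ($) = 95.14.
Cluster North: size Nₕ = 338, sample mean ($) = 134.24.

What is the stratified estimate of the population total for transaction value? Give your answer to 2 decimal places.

Central: 743·108.55 = 80652.65
Northeast: 322·95.14 = 30635.08
North: 338·134.24 = 45373.12
τ̂ = Σ Nₕx̄ₕ = 156660.85.

156660.85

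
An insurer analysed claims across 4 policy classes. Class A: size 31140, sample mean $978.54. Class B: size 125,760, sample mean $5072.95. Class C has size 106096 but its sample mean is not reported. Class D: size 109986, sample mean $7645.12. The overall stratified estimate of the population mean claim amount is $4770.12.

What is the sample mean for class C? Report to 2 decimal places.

2543.61

N = 31140 + 125760 + 106096 + 109986 = 372982.
Overall total = μ·N = 4770.12·372982 = 1779168897.84.
Subtract the known strata: 31140·978.54 + 125760·5072.95 + 109986·7645.12 = 1509302095.92.
Remaining total for class C: 1779168897.84 − 1509302095.92 = 269866801.92.
Divide by its size: 269866801.92 / 106096 = 2543.6096... → 2543.61.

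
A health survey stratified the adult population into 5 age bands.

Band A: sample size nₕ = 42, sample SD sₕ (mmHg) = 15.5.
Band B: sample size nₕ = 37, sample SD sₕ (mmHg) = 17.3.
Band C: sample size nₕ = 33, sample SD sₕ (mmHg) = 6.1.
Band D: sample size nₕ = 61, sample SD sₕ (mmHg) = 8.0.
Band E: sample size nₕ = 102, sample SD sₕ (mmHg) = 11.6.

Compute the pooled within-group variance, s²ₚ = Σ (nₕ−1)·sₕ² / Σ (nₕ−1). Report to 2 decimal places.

145.36

A: (42−1)·15.5² = 41·240.25 = 9850.25
B: (37−1)·17.3² = 36·299.29 = 10774.44
C: (33−1)·6.1² = 32·37.21 = 1190.72
D: (61−1)·8.0² = 60·64 = 3840
E: (102−1)·11.6² = 101·134.56 = 13590.56
Numerator = 39245.97; denominator = Σ(nₕ−1) = 270.
s²ₚ = 39245.97/270 = 145.3554... → 145.36.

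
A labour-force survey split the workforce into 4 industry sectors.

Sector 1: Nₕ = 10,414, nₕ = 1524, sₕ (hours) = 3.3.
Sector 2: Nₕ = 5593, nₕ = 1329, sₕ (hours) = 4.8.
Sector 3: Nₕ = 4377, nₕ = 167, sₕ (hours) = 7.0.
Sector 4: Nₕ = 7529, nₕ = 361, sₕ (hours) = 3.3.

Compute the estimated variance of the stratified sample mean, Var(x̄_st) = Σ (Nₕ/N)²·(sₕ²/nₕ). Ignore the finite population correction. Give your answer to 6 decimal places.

0.011100

N = 27913; Wₕ = Nₕ/N.
sector 1: (10414/27913)²·3.3²/1524 = 0.000994638
sector 2: (5593/27913)²·4.8²/1329 = 0.000696040
sector 3: (4377/27913)²·7.0²/167 = 0.007214723
sector 4: (7529/27913)²·3.3²/361 = 0.002194736
Sum = 0.011100137 → 0.011100.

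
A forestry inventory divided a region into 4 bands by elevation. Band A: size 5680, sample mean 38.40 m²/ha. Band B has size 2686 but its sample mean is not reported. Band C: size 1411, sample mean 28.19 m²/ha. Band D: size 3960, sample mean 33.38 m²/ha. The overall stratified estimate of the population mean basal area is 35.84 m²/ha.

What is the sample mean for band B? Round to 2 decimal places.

38.07

N = 5680 + 2686 + 1411 + 3960 = 13737.
Overall total = μ·N = 35.84·13737 = 492334.08.
Subtract the known strata: 5680·38.40 + 1411·28.19 + 3960·33.38 = 390072.89.
Remaining total for band B: 492334.08 − 390072.89 = 102261.19.
Divide by its size: 102261.19 / 2686 = 38.0719... → 38.07.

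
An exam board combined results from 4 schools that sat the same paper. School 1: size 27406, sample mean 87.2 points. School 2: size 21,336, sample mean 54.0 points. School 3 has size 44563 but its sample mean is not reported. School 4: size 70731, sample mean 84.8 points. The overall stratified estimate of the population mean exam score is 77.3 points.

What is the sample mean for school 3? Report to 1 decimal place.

N = 27406 + 21336 + 44563 + 70731 = 164036.
Overall total = μ·N = 77.3·164036 = 12679982.8.
Subtract the known strata: 27406·87.2 + 21336·54.0 + 70731·84.8 = 9539936.
Remaining total for school 3: 12679982.8 − 9539936 = 3140046.8.
Divide by its size: 3140046.8 / 44563 = 70.463... → 70.5.

70.5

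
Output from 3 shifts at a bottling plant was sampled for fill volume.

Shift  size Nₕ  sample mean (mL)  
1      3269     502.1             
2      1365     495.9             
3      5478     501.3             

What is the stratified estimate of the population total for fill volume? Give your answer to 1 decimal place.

5064389.8

Estimate total by summing Nₕ·x̄ₕ over strata.
3269·502.1 + 1365·495.9 + 5478·501.3 = 1641364.9 + 676903.5 + 2746121.4 = 5064389.8.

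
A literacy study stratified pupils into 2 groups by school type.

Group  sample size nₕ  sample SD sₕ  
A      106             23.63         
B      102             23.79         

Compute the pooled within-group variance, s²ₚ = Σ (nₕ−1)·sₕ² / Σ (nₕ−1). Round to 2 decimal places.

Degrees of freedom: 105 + 101 = 206.
Σ(nₕ−1)sₕ² = 105·558.3769 + 101·565.9641 = 115791.9486.
s²ₚ = 115791.9486 / 206 = 562.0968... → 562.10.

562.10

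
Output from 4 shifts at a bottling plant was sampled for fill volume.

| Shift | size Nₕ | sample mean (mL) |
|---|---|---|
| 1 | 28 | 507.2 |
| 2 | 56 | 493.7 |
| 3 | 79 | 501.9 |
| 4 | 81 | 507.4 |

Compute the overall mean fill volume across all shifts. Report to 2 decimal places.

502.45

x̄_st = (Σ Nₕx̄ₕ) / (Σ Nₕ) = (28·507.2 + 56·493.7 + 79·501.9 + 81·507.4) / 244
= 122598.3 / 244 = 502.4520... → 502.45.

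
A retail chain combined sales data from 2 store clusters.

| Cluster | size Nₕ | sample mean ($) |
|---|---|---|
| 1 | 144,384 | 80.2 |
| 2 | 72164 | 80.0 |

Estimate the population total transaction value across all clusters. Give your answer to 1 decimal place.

Population total = Σ Nₕ·x̄ₕ (each stratum's size times its mean).
144384·80.2 + 72164·80.0 = 11579596.8 + 5773120 = 17352716.8.

17352716.8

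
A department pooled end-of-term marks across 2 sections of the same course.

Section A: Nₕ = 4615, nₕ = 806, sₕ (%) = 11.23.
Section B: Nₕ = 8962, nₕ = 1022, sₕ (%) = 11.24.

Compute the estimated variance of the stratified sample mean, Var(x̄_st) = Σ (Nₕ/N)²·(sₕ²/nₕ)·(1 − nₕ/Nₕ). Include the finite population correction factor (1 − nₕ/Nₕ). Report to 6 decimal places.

0.062641

N = 13577. Term for each stratum: Wₕ²sₕ²/nₕ·(1−nₕ/Nₕ).
Var(x̄_st) = 0.014921054 + 0.047719901 = 0.062640955 → 0.062641.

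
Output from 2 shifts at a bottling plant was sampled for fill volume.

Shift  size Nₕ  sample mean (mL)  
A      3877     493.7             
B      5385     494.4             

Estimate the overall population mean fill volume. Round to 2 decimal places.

N = 3877 + 5385 = 9262.
Overall mean = Σ (Nₕ/N)·x̄ₕ — weight by population share, not a simple average.
Σ Nₕx̄ₕ = 3877·493.7 + 5385·494.4 = 1914074.9 + 2662344 = 4576418.9.
Divide by N: 4576418.9 / 9262 = 494.1070... → 494.11.

494.11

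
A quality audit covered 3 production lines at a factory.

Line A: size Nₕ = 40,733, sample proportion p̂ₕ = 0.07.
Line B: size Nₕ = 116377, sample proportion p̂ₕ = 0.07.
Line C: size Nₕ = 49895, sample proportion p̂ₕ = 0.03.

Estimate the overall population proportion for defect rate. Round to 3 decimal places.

N = 40733 + 116377 + 49895 = 207005.
Overall proportion = Σ (Nₕ/N)·p̂ₕ.
Σ Nₕp̂ₕ = 2851.31 + 8146.39 + 1496.85 = 12494.55.
12494.55 / 207005 = 0.06036... → 0.060.

0.060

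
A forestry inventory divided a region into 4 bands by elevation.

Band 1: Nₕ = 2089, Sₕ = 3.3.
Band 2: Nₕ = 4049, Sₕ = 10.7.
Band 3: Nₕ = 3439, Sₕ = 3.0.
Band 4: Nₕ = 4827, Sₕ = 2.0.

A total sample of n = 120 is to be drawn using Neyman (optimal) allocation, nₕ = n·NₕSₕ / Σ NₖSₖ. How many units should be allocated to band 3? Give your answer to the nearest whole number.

1: NₕSₕ = 2089·3.3 = 6893.7
2: NₕSₕ = 4049·10.7 = 43324.3
3: NₕSₕ = 3439·3.0 = 10317
4: NₕSₕ = 4827·2.0 = 9654
Σ NₕSₕ = 70189.
n_3 = 120·10317/70189 = 17.639... → 18.

18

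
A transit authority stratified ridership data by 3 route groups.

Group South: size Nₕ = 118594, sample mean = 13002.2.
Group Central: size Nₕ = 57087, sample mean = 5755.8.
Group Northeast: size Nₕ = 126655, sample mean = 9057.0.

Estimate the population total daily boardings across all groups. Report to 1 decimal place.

Estimate total by summing Nₕ·x̄ₕ over strata.
118594·13002.2 + 57087·5755.8 + 126655·9057.0 = 1541982906.8 + 328581354.6 + 1147114335 = 3017678596.4.

3017678596.4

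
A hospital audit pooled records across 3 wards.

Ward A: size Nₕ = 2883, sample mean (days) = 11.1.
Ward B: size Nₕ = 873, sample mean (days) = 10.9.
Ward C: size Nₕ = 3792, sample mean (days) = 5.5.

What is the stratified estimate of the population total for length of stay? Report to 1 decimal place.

62373.0

A: 2883·11.1 = 32001.3
B: 873·10.9 = 9515.7
C: 3792·5.5 = 20856
τ̂ = Σ Nₕx̄ₕ = 62373.0.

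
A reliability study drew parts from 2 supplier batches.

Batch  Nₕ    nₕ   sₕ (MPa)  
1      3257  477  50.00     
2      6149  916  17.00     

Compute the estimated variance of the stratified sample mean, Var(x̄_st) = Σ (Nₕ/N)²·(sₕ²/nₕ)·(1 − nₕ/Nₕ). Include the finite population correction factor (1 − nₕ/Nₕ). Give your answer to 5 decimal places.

N = 9406. Term for each stratum: Wₕ²sₕ²/nₕ·(1−nₕ/Nₕ).
Var(x̄_st) = 0.53638205 + 0.11474867 = 0.65113072 → 0.65113.

0.65113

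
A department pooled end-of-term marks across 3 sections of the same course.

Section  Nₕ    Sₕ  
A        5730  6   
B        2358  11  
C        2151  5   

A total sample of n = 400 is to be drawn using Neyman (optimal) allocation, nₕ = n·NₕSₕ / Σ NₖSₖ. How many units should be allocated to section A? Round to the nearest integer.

193

A: NₕSₕ = 5730·6 = 34380
B: NₕSₕ = 2358·11 = 25938
C: NₕSₕ = 2151·5 = 10755
Σ NₕSₕ = 71073.
n_A = 400·34380/71073 = 193.491... → 193.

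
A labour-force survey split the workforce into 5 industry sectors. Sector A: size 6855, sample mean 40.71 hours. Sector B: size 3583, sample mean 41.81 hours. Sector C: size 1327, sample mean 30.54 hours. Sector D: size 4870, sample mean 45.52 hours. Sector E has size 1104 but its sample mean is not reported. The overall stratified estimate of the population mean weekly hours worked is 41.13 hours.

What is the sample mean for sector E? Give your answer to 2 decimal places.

34.89

Σ Nₕx̄ₕ = N·μ, so 1104·x̄_E = 17739·41.13 − (6855·40.71 + 3583·41.81 + 1327·30.54 + 4870·45.52).
= 729605.07 − 691081.26 = 38523.81.
x̄_E = 38523.81 / 1104 = 34.8948... → 34.89.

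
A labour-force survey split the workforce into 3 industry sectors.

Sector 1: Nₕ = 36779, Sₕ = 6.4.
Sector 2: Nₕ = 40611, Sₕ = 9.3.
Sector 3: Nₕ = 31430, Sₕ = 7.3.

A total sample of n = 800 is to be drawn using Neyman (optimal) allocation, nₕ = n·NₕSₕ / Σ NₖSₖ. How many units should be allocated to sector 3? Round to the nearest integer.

218

Σ NₕSₕ = 36779·6.4 + 40611·9.3 + 31430·7.3 = 842506.9.
Share for 3: 229439/842506.9 = 0.27233.
n_3 = 800 × 0.27233 = 217.863... → 218.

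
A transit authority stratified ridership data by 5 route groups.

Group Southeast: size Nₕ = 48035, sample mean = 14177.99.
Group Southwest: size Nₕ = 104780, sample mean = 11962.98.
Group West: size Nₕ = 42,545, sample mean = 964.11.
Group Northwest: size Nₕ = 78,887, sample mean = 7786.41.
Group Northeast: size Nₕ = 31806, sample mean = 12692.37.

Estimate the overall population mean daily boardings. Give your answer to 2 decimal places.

9780.92

N = 48035 + 104780 + 42545 + 78887 + 31806 = 306053.
The stratified mean weights each stratum mean by its population share Nₕ/N.
Σ Nₕx̄ₕ = 48035·14177.99 + 104780·11962.98 + 42545·964.11 + 78887·7786.41 + 31806·12692.37 = 681039749.65 + 1253481044.4 + 41018059.95 + 614246525.67 + 403693520.22 = 2993478899.89.
Divide by N: 2993478899.89 / 306053 = 9780.9167... → 9780.92.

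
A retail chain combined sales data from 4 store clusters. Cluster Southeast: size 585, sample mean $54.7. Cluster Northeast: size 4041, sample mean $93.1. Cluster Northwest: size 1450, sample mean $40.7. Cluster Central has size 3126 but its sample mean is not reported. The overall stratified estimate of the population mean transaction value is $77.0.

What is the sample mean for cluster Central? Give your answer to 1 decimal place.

N = 585 + 4041 + 1450 + 3126 = 9202.
Overall total = μ·N = 77.0·9202 = 708554.
Subtract the known strata: 585·54.7 + 4041·93.1 + 1450·40.7 = 467231.6.
Remaining total for cluster Central: 708554 − 467231.6 = 241322.4.
Divide by its size: 241322.4 / 3126 = 77.198... → 77.2.

77.2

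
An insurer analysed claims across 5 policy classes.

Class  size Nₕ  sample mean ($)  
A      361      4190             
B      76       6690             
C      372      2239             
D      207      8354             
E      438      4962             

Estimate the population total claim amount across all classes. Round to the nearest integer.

6756572

A: 361·4190 = 1512590
B: 76·6690 = 508440
C: 372·2239 = 832908
D: 207·8354 = 1729278
E: 438·4962 = 2173356
τ̂ = Σ Nₕx̄ₕ = 6756572.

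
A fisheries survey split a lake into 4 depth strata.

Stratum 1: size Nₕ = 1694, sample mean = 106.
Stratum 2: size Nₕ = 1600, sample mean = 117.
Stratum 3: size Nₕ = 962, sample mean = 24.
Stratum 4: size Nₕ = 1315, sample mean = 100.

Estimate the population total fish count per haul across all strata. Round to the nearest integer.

1: 1694·106 = 179564
2: 1600·117 = 187200
3: 962·24 = 23088
4: 1315·100 = 131500
τ̂ = Σ Nₕx̄ₕ = 521352.

521352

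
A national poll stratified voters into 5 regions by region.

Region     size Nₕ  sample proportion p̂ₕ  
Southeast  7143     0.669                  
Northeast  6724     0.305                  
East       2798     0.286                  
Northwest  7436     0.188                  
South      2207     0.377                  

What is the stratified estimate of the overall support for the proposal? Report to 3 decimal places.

0.375

Wₕ = Nₕ/N with N = 26308: 0.2715, 0.2556, 0.1064, 0.2827, 0.0839.
p̂_st = 0.2715·0.669 + 0.2556·0.305 + 0.1064·0.286 + 0.2827·0.188 + 0.0839·0.377 ≈ 0.37478... → 0.375.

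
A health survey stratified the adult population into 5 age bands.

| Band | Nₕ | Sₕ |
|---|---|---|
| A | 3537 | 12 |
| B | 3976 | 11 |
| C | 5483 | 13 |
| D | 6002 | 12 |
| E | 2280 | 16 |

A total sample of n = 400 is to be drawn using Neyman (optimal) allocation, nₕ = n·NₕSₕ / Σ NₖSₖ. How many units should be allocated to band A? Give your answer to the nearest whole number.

A: NₕSₕ = 3537·12 = 42444
B: NₕSₕ = 3976·11 = 43736
C: NₕSₕ = 5483·13 = 71279
D: NₕSₕ = 6002·12 = 72024
E: NₕSₕ = 2280·16 = 36480
Σ NₕSₕ = 265963.
n_A = 400·42444/265963 = 63.834... → 64.

64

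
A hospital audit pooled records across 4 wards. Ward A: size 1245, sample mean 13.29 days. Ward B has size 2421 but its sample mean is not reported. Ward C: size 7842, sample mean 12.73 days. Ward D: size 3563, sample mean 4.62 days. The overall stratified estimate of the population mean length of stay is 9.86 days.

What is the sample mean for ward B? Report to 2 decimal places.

6.51

N = 1245 + 2421 + 7842 + 3563 = 15071.
Overall total = μ·N = 9.86·15071 = 148600.06.
Subtract the known strata: 1245·13.29 + 7842·12.73 + 3563·4.62 = 132835.77.
Remaining total for ward B: 148600.06 − 132835.77 = 15764.29.
Divide by its size: 15764.29 / 2421 = 6.5115... → 6.51.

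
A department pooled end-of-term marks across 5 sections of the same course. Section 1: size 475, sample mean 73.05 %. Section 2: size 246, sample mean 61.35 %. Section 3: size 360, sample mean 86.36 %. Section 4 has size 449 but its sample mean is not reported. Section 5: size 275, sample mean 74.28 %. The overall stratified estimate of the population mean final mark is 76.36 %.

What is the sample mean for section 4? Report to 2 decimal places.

N = 475 + 246 + 360 + 449 + 275 = 1805.
Overall total = μ·N = 76.36·1805 = 137829.8.
Subtract the known strata: 475·73.05 + 246·61.35 + 360·86.36 + 275·74.28 = 101307.45.
Remaining total for section 4: 137829.8 − 101307.45 = 36522.35.
Divide by its size: 36522.35 / 449 = 81.3415... → 81.34.

81.34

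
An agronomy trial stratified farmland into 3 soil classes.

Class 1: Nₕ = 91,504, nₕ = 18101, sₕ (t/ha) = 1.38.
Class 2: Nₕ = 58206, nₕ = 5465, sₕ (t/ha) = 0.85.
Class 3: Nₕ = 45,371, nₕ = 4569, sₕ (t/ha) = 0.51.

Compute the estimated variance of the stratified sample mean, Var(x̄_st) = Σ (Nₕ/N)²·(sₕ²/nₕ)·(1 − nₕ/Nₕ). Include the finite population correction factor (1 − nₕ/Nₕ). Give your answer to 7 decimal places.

N = 195081. Term for each stratum: Wₕ²sₕ²/nₕ·(1−nₕ/Nₕ).
Var(x̄_st) = 0.0000185686 + 0.0000106643 + 0.0000027692 = 0.0000320021 → 0.0000320.

0.0000320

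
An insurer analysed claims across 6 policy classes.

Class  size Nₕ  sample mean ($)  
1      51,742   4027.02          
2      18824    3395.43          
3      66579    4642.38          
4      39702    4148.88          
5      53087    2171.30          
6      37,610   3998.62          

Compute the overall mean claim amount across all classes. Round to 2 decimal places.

N = 51742 + 18824 + 66579 + 39702 + 53087 + 37610 = 267544.
Overall mean = Σ (Nₕ/N)·x̄ₕ — weight by population share, not a simple average.
Σ Nₕx̄ₕ = 51742·4027.02 + 18824·3395.43 + 66579·4642.38 + 39702·4148.88 + 53087·2171.30 + 37610·3998.62 = 208366068.84 + 63915574.32 + 309085018.02 + 164718833.76 + 115267803.1 + 150388098.2 = 1011741396.24.
Divide by N: 1011741396.24 / 267544 = 3781.5888... → 3781.59.

3781.59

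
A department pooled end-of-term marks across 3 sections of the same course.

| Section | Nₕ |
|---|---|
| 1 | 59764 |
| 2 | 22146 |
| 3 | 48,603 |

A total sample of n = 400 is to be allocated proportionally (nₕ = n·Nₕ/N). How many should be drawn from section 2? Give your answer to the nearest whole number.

Share of section 2 = 22146/130513 = 0.16968.
Allocate 400 × 0.16968 = 67.874... → 68.

68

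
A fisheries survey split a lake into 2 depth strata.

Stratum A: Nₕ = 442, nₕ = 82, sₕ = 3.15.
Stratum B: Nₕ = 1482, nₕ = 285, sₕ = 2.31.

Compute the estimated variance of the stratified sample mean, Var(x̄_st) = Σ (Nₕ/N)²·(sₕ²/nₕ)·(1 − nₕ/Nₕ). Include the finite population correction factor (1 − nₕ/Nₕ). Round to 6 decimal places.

N = 1924; Wₕ = Nₕ/N.
stratum A: (442/1924)²·3.15²/82·(1 − 82/442) = 0.005201420
stratum B: (1482/1924)²·2.31²/285·(1 − 285/1482) = 0.008972456
Sum = 0.014173875 → 0.014174.

0.014174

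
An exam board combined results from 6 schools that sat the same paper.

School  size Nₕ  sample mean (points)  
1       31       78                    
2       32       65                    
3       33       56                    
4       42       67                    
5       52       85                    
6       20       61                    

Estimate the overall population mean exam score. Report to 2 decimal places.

x̄_st = (Σ Nₕx̄ₕ) / (Σ Nₕ) = (31·78 + 32·65 + 33·56 + 42·67 + 52·85 + 20·61) / 210
= 14800 / 210 = 70.4762... → 70.48.

70.48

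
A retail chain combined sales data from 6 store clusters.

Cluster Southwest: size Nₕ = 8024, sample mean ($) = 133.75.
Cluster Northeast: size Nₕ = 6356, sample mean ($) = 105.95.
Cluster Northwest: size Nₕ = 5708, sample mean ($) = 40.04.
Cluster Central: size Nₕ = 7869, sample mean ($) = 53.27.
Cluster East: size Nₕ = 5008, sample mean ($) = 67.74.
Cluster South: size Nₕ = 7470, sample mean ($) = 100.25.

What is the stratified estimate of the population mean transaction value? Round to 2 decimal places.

x̄_st = (Σ Nₕx̄ₕ) / (Σ Nₕ) = (8024·133.75 + 6356·105.95 + 5708·40.04 + 7869·53.27 + 5008·67.74 + 7470·100.25) / 40435
= 3482467.57 / 40435 = 86.1251... → 86.13.

86.13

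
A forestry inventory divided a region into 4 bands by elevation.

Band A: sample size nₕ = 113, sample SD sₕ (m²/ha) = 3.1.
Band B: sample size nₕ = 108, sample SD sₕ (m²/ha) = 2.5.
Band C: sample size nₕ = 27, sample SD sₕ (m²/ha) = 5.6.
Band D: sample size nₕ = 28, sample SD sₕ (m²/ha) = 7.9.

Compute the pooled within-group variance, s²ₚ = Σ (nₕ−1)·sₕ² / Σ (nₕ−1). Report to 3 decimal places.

15.608

Degrees of freedom: 112 + 107 + 26 + 27 = 272.
Σ(nₕ−1)sₕ² = 112·9.61 + 107·6.25 + 26·31.36 + 27·62.41 = 4245.5.
s²ₚ = 4245.5 / 272 = 15.60846... → 15.608.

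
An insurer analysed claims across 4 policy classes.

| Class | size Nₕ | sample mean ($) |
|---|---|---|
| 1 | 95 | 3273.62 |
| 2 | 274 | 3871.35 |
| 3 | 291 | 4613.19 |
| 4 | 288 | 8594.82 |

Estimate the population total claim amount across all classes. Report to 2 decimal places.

5189490.25

1: 95·3273.62 = 310993.9
2: 274·3871.35 = 1060749.9
3: 291·4613.19 = 1342438.29
4: 288·8594.82 = 2475308.16
τ̂ = Σ Nₕx̄ₕ = 5189490.25.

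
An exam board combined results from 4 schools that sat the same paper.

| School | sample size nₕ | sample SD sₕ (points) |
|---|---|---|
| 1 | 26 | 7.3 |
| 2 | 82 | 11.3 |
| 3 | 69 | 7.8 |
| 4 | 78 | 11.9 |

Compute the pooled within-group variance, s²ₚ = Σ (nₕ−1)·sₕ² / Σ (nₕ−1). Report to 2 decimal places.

1: (26−1)·7.3² = 25·53.29 = 1332.25
2: (82−1)·11.3² = 81·127.69 = 10342.89
3: (69−1)·7.8² = 68·60.84 = 4137.12
4: (78−1)·11.9² = 77·141.61 = 10903.97
Numerator = 26716.23; denominator = Σ(nₕ−1) = 251.
s²ₚ = 26716.23/251 = 106.4392... → 106.44.

106.44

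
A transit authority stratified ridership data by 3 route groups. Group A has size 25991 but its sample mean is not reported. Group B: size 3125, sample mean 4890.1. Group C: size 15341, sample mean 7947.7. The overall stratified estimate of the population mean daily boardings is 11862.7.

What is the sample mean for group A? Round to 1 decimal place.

15011.8

Σ Nₕx̄ₕ = N·μ, so 25991·x̄_A = 44457·11862.7 − (3125·4890.1 + 15341·7947.7).
= 527380053.9 − 137207228.2 = 390172825.7.
x̄_A = 390172825.7 / 25991 = 15011.844... → 15011.8.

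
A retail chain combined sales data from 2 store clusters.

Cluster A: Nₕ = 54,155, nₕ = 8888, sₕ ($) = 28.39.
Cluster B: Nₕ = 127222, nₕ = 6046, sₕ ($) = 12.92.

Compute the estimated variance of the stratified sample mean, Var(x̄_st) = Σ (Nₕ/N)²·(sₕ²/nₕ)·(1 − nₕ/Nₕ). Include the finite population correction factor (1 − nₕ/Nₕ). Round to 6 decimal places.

0.019696

N = 181377; Wₕ = Nₕ/N.
cluster A: (54155/181377)²·28.39²/8888·(1 − 8888/54155) = 0.006757446
cluster B: (127222/181377)²·12.92²/6046·(1 − 6046/127222) = 0.012938123
Sum = 0.019695569 → 0.019696.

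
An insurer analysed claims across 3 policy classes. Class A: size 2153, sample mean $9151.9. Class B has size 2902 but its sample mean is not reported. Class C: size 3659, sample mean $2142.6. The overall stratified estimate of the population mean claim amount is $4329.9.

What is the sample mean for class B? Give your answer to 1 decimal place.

N = 2153 + 2902 + 3659 = 8714.
Overall total = μ·N = 4329.9·8714 = 37730748.6.
Subtract the known strata: 2153·9151.9 + 3659·2142.6 = 27543814.1.
Remaining total for class B: 37730748.6 − 27543814.1 = 10186934.5.
Divide by its size: 10186934.5 / 2902 = 3510.315... → 3510.3.

3510.3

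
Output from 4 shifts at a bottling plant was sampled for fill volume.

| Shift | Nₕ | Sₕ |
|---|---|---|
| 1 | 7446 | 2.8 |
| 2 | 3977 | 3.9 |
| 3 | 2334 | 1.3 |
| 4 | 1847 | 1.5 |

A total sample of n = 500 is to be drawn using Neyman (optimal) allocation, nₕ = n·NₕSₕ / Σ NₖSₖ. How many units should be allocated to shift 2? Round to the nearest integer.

184

Σ NₕSₕ = 7446·2.8 + 3977·3.9 + 2334·1.3 + 1847·1.5 = 42163.8.
Share for 2: 15510.3/42163.8 = 0.36786.
n_2 = 500 × 0.36786 = 183.929... → 184.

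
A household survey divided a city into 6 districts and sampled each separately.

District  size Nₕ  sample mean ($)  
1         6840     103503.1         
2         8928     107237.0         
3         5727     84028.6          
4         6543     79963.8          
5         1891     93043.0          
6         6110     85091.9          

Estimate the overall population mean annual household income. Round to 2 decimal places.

93389.49

N = 36039; weights Wₕ = Nₕ/N = (0.1898, 0.2477, 0.1589, 0.1816, 0.0525, 0.1695).
x̄_st = Σ Wₕ·x̄ₕ = 0.1898·103503.1 + 0.2477·107237.0 + 0.1589·84028.6 + 0.1816·79963.8 + 0.0525·93043.0 + 0.1695·85091.9 ≈ 93389.4919...
→ 93389.49.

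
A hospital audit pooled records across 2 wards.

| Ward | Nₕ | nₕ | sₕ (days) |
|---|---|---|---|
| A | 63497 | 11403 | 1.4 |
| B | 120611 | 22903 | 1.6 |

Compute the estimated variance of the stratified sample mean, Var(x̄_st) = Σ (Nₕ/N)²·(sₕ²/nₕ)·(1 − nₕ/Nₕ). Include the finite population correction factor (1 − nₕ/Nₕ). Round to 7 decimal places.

N = 184108. Term for each stratum: Wₕ²sₕ²/nₕ·(1−nₕ/Nₕ).
Var(x̄_st) = 0.0000167738 + 0.0000388615 = 0.0000556353 → 0.0000556.

0.0000556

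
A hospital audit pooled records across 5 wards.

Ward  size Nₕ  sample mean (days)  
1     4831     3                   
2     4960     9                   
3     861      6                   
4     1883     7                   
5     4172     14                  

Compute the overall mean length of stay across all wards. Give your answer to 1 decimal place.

8.1

x̄_st = (Σ Nₕx̄ₕ) / (Σ Nₕ) = (4831·3 + 4960·9 + 861·6 + 1883·7 + 4172·14) / 16707
= 135888 / 16707 = 8.134... → 8.1.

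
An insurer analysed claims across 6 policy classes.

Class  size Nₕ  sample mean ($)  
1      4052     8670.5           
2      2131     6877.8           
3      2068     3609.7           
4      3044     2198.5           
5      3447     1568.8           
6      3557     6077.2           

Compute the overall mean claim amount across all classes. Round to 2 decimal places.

N = 4052 + 2131 + 2068 + 3044 + 3447 + 3557 = 18299.
Weight each subgroup mean by Nₕ/N and sum.
Σ Nₕx̄ₕ = 4052·8670.5 + 2131·6877.8 + 2068·3609.7 + 3044·2198.5 + 3447·1568.8 + 3557·6077.2 = 35132866 + 14656591.8 + 7464859.6 + 6692234 + 5407653.6 + 21616600.4 = 90970805.4.
Divide by N: 90970805.4 / 18299 = 4971.3539... → 4971.35.

4971.35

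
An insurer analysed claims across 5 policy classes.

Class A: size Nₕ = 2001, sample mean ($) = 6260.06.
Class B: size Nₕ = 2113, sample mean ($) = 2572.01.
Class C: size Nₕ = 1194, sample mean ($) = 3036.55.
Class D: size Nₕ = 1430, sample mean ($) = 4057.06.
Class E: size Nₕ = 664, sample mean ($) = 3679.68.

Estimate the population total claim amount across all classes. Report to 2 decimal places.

Estimate total by summing Nₕ·x̄ₕ over strata.
2001·6260.06 + 2113·2572.01 + 1194·3036.55 + 1430·4057.06 + 664·3679.68 = 12526380.06 + 5434657.13 + 3625640.7 + 5801595.8 + 2443307.52 = 29831581.21.

29831581.21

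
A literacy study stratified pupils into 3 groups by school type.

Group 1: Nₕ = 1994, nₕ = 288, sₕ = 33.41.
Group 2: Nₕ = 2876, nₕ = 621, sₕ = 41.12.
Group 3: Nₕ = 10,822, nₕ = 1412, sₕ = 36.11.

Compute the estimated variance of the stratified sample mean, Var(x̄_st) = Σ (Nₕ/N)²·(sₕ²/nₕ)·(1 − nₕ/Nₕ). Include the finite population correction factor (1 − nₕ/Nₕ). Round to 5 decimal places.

N = 15692; Wₕ = Nₕ/N.
group 1: (1994/15692)²·33.41²/288·(1 − 288/1994) = 0.05354366
group 2: (2876/15692)²·41.12²/621·(1 − 621/2876) = 0.07171227
group 3: (10822/15692)²·36.11²/1412·(1 − 1412/10822) = 0.38190983
Sum = 0.50716575 → 0.50717.

0.50717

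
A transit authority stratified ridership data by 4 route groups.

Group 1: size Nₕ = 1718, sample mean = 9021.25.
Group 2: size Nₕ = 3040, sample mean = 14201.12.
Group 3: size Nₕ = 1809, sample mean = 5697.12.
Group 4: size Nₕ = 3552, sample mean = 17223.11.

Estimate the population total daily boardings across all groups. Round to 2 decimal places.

130152489.10

Estimate total by summing Nₕ·x̄ₕ over strata.
1718·9021.25 + 3040·14201.12 + 1809·5697.12 + 3552·17223.11 = 15498507.5 + 43171404.8 + 10306090.08 + 61176486.72 = 130152489.10.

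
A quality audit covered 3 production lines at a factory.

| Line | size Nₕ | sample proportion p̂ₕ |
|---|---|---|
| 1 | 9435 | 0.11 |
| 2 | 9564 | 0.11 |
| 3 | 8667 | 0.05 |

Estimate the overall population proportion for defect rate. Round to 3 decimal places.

Wₕ = Nₕ/N with N = 27666: 0.3410, 0.3457, 0.3133.
p̂_st = 0.3410·0.11 + 0.3457·0.11 + 0.3133·0.05 ≈ 0.09120... → 0.091.

0.091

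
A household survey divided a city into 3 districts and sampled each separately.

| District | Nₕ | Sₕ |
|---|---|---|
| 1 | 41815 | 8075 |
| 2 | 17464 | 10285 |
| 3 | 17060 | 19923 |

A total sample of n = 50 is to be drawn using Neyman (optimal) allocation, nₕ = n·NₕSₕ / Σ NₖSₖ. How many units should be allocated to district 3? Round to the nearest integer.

1: NₕSₕ = 41815·8075 = 337656125
2: NₕSₕ = 17464·10285 = 179617240
3: NₕSₕ = 17060·19923 = 339886380
Σ NₕSₕ = 857159745.
n_3 = 50·339886380/857159745 = 19.826... → 20.

20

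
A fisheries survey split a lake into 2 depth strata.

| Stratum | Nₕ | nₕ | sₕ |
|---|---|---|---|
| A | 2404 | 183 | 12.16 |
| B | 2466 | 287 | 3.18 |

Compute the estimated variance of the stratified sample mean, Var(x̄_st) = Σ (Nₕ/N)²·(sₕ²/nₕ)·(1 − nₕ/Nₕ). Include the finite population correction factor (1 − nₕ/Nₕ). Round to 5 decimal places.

0.18989

N = 4870. Term for each stratum: Wₕ²sₕ²/nₕ·(1−nₕ/Nₕ).
Var(x̄_st) = 0.18190354 + 0.00798297 = 0.18988652 → 0.18989.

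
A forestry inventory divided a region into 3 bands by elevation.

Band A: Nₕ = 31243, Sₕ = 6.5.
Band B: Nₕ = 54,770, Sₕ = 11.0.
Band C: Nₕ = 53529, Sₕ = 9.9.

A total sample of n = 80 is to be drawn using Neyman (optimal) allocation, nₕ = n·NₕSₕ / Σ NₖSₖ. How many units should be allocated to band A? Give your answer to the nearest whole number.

Σ NₕSₕ = 31243·6.5 + 54770·11.0 + 53529·9.9 = 1335486.6.
Share for A: 203079.5/1335486.6 = 0.15206.
n_A = 80 × 0.15206 = 12.165... → 12.

12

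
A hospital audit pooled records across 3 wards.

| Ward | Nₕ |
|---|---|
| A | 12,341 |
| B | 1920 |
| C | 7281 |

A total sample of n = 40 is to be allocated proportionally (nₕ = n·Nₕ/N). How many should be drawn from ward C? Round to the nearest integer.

14

N = 12341 + 1920 + 7281 = 21542.
n_C = 40·7281/21542 = 13.520... → 14.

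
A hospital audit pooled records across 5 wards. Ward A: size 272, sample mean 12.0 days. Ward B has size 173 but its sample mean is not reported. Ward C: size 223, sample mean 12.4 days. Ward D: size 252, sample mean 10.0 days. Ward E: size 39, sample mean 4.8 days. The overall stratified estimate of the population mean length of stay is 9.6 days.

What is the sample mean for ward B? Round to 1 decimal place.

N = 272 + 173 + 223 + 252 + 39 = 959.
Overall total = μ·N = 9.6·959 = 9206.4.
Subtract the known strata: 272·12.0 + 223·12.4 + 252·10.0 + 39·4.8 = 8736.4.
Remaining total for ward B: 9206.4 − 8736.4 = 470.
Divide by its size: 470 / 173 = 2.717... → 2.7.

2.7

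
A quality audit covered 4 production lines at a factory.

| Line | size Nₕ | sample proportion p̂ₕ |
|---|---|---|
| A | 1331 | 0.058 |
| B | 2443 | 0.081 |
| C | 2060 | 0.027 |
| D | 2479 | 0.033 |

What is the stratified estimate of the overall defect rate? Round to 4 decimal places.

Wₕ = Nₕ/N with N = 8313: 0.1601, 0.2939, 0.2478, 0.2982.
p̂_st = 0.1601·0.058 + 0.2939·0.081 + 0.2478·0.027 + 0.2982·0.033 ≈ 0.049622... → 0.0496.

0.0496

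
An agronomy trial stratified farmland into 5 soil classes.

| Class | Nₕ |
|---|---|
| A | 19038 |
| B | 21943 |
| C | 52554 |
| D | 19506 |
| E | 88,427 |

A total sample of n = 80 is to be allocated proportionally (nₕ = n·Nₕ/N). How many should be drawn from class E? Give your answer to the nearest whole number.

Share of class E = 88427/201468 = 0.43891.
Allocate 80 × 0.43891 = 35.113... → 35.

35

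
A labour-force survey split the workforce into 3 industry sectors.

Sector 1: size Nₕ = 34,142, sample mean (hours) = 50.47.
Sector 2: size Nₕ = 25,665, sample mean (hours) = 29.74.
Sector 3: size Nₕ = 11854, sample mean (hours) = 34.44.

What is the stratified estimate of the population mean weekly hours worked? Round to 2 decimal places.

N = 71661; weights Wₕ = Nₕ/N = (0.4764, 0.3581, 0.1654).
x̄_st = Σ Wₕ·x̄ₕ = 0.4764·50.47 + 0.3581·29.74 + 0.1654·34.44 ≈ 40.3940...
→ 40.39.

40.39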